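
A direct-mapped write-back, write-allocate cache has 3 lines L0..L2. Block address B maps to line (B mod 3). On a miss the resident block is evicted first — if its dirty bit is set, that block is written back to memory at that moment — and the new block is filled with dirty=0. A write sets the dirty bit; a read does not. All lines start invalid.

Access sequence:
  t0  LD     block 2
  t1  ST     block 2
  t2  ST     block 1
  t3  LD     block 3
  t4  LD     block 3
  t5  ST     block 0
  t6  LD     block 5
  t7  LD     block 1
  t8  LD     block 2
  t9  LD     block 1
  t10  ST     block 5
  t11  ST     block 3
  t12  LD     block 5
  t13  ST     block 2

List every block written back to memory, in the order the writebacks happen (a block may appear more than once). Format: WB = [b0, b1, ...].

  0 | R B2 → L2 miss [-]
  1 | W B2 → L2 hit [D]
  2 | W B1 → L1 miss [D]
  3 | R B3 → L0 miss [-]
  4 | R B3 → L0 hit [-]
  5 | W B0 → L0 miss [D]
  6 | R B5 → L2 miss wb→B2 [-]
  7 | R B1 → L1 hit [D]
  8 | R B2 → L2 miss [-]
  9 | R B1 → L1 hit [D]
  10 | W B5 → L2 miss [D]
  11 | W B3 → L0 miss wb→B0 [D]
  12 | R B5 → L2 hit [D]
  13 | W B2 → L2 miss wb→B5 [D]

WB = [2, 0, 5]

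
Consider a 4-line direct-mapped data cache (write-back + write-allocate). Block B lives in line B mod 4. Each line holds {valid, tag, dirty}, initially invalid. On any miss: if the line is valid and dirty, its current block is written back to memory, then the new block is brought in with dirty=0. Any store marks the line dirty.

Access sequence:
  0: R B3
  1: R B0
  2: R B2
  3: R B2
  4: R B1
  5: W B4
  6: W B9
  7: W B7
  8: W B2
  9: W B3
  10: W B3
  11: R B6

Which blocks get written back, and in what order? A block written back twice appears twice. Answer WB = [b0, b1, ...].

0: R B3 → L3 miss [-]
1: R B0 → L0 miss [-]
2: R B2 → L2 miss [-]
3: R B2 → L2 hit [-]
4: R B1 → L1 miss [-]
5: W B4 → L0 miss [D]
6: W B9 → L1 miss [D]
7: W B7 → L3 miss [D]
8: W B2 → L2 hit [D]
9: W B3 → L3 miss wb→B7 [D]
10: W B3 → L3 hit [D]
11: R B6 → L2 miss wb→B2 [-]

WB = [7, 2]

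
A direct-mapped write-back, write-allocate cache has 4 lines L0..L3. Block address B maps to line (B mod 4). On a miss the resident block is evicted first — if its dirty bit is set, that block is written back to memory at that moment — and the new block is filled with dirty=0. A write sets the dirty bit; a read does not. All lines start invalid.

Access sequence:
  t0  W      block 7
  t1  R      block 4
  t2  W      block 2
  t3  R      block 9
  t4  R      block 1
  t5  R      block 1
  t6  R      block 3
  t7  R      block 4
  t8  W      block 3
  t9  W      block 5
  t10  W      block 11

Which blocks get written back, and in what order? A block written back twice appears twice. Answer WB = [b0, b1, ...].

0: W B7 → L3 miss [D]
1: R B4 → L0 miss [-]
2: W B2 → L2 miss [D]
3: R B9 → L1 miss [-]
4: R B1 → L1 miss [-]
5: R B1 → L1 hit [-]
6: R B3 → L3 miss wb→B7 [-]
7: R B4 → L0 hit [-]
8: W B3 → L3 hit [D]
9: W B5 → L1 miss [D]
10: W B11 → L3 miss wb→B3 [D]

WB = [7, 3]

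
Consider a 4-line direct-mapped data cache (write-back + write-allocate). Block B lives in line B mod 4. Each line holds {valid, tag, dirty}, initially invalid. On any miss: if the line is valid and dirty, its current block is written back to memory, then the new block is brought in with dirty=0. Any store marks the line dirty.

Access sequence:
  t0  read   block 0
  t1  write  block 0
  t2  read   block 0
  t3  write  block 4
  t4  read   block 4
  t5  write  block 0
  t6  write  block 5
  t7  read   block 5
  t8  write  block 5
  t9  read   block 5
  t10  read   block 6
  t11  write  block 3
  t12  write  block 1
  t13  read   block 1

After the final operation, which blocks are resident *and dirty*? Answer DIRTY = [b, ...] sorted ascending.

DIRTY = [0, 1, 3]

  0 | R B0 → L0 miss [-]
  1 | W B0 → L0 hit [D]
  2 | R B0 → L0 hit [D]
  3 | W B4 → L0 miss wb→B0 [D]
  4 | R B4 → L0 hit [D]
  5 | W B0 → L0 miss wb→B4 [D]
  6 | W B5 → L1 miss [D]
  7 | R B5 → L1 hit [D]
  8 | W B5 → L1 hit [D]
  9 | R B5 → L1 hit [D]
  10 | R B6 → L2 miss [-]
  11 | W B3 → L3 miss [D]
  12 | W B1 → L1 miss wb→B5 [D]
  13 | R B1 → L1 hit [D]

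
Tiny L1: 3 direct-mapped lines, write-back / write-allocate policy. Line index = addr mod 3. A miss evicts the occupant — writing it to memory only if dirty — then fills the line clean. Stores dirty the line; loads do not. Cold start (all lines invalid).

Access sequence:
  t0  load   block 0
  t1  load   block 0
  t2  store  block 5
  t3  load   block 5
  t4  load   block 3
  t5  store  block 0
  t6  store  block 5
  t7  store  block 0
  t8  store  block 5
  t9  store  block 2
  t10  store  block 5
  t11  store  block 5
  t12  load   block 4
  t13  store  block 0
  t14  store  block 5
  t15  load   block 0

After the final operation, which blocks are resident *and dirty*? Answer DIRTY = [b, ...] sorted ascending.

DIRTY = [0, 5]

0: R B0 -> L0 miss  d=-]
1: R B0 -> L0 hit  d=-]
2: W B5 -> L2 miss  d=D]
3: R B5 -> L2 hit  d=D]
4: R B3 -> L0 miss  d=-]
5: W B0 -> L0 miss  d=D]
6: W B5 -> L2 hit  d=D]
7: W B0 -> L0 hit  d=D]
8: W B5 -> L2 hit  d=D]
9: W B2 -> L2 miss wb->B5  d=D]
10: W B5 -> L2 miss wb->B2  d=D]
11: W B5 -> L2 hit  d=D]
12: R B4 -> L1 miss  d=-]
13: W B0 -> L0 hit  d=D]
14: W B5 -> L2 hit  d=D]
15: R B0 -> L0 hit  d=D]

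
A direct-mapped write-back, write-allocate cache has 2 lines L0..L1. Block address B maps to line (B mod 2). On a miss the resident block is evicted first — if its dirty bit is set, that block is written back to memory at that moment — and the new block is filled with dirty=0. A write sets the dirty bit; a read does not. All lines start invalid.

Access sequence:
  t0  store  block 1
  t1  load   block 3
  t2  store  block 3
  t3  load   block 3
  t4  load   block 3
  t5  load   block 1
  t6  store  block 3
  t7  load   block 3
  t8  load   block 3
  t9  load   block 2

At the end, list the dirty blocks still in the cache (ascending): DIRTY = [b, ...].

0: W B1 -> L1 miss  d=D]
1: R B3 -> L1 miss wb->B1  d=-]
2: W B3 -> L1 hit  d=D]
3: R B3 -> L1 hit  d=D]
4: R B3 -> L1 hit  d=D]
5: R B1 -> L1 miss wb->B3  d=-]
6: W B3 -> L1 miss  d=D]
7: R B3 -> L1 hit  d=D]
8: R B3 -> L1 hit  d=D]
9: R B2 -> L0 miss  d=-]

DIRTY = [3]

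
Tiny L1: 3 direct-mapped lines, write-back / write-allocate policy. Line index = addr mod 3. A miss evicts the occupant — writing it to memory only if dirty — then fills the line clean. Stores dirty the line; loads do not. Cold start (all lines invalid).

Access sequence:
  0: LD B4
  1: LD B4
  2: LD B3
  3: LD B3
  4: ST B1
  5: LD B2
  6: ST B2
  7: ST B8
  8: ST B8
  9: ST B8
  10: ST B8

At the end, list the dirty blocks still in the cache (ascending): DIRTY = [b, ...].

0: R B4 -> L1 miss  d=-]
1: R B4 -> L1 hit  d=-]
2: R B3 -> L0 miss  d=-]
3: R B3 -> L0 hit  d=-]
4: W B1 -> L1 miss  d=D]
5: R B2 -> L2 miss  d=-]
6: W B2 -> L2 hit  d=D]
7: W B8 -> L2 miss wb->B2  d=D]
8: W B8 -> L2 hit  d=D]
9: W B8 -> L2 hit  d=D]
10: W B8 -> L2 hit  d=D]

DIRTY = [1, 8]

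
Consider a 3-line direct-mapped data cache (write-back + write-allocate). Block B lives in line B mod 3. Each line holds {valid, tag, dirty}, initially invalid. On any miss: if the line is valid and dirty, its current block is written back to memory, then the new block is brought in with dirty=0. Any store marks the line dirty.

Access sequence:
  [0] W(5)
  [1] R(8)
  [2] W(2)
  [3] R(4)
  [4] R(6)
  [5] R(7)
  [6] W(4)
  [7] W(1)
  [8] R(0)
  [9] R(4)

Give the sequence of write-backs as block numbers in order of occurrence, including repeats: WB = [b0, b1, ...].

WB = [5, 4, 1]

0: W B5 -> L2 miss  d=D]
1: R B8 -> L2 miss wb->B5  d=-]
2: W B2 -> L2 miss  d=D]
3: R B4 -> L1 miss  d=-]
4: R B6 -> L0 miss  d=-]
5: R B7 -> L1 miss  d=-]
6: W B4 -> L1 miss  d=D]
7: W B1 -> L1 miss wb->B4  d=D]
8: R B0 -> L0 miss  d=-]
9: R B4 -> L1 miss wb->B1  d=-]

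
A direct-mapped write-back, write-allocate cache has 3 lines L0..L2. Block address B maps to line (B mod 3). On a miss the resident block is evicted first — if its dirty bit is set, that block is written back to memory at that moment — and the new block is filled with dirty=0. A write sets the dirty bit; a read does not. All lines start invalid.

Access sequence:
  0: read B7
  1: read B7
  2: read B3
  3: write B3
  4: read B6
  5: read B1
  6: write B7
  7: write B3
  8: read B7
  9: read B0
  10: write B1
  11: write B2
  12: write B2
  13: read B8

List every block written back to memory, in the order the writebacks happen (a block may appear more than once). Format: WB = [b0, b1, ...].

WB = [3, 3, 7, 2]

0: R B7 -> L1 miss  d=-]
1: R B7 -> L1 hit  d=-]
2: R B3 -> L0 miss  d=-]
3: W B3 -> L0 hit  d=D]
4: R B6 -> L0 miss wb->B3  d=-]
5: R B1 -> L1 miss  d=-]
6: W B7 -> L1 miss  d=D]
7: W B3 -> L0 miss  d=D]
8: R B7 -> L1 hit  d=D]
9: R B0 -> L0 miss wb->B3  d=-]
10: W B1 -> L1 miss wb->B7  d=D]
11: W B2 -> L2 miss  d=D]
12: W B2 -> L2 hit  d=D]
13: R B8 -> L2 miss wb->B2  d=-]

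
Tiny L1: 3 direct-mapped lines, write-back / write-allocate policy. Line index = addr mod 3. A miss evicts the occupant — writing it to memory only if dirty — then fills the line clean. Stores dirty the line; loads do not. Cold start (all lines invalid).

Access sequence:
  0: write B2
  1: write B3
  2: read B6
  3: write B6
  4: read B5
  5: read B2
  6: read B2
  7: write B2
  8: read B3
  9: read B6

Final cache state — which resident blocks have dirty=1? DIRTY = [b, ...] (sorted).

DIRTY = [2]

0: W B2 → L2 miss [D]
1: W B3 → L0 miss [D]
2: R B6 → L0 miss wb→B3 [-]
3: W B6 → L0 hit [D]
4: R B5 → L2 miss wb→B2 [-]
5: R B2 → L2 miss [-]
6: R B2 → L2 hit [-]
7: W B2 → L2 hit [D]
8: R B3 → L0 miss wb→B6 [-]
9: R B6 → L0 miss [-]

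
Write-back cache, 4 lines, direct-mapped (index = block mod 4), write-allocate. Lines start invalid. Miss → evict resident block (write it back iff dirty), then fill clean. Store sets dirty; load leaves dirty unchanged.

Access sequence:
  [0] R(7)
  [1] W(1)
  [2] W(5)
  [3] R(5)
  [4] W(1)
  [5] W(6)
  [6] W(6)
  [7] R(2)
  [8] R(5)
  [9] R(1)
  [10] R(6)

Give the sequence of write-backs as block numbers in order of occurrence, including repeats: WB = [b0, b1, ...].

WB = [1, 5, 6, 1]

0: R B7 → L3 miss [-]
1: W B1 → L1 miss [D]
2: W B5 → L1 miss wb→B1 [D]
3: R B5 → L1 hit [D]
4: W B1 → L1 miss wb→B5 [D]
5: W B6 → L2 miss [D]
6: W B6 → L2 hit [D]
7: R B2 → L2 miss wb→B6 [-]
8: R B5 → L1 miss wb→B1 [-]
9: R B1 → L1 miss [-]
10: R B6 → L2 miss [-]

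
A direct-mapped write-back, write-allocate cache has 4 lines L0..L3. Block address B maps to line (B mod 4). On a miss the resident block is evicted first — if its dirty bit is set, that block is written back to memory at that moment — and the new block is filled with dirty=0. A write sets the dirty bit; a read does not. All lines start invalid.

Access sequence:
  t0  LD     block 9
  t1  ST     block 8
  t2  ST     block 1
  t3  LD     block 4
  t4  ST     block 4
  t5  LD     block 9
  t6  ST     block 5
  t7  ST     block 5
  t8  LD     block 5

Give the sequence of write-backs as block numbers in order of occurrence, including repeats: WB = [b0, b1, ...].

WB = [8, 1]

0: R B9 -> L1 miss  d=-]
1: W B8 -> L0 miss  d=D]
2: W B1 -> L1 miss  d=D]
3: R B4 -> L0 miss wb->B8  d=-]
4: W B4 -> L0 hit  d=D]
5: R B9 -> L1 miss wb->B1  d=-]
6: W B5 -> L1 miss  d=D]
7: W B5 -> L1 hit  d=D]
8: R B5 -> L1 hit  d=D]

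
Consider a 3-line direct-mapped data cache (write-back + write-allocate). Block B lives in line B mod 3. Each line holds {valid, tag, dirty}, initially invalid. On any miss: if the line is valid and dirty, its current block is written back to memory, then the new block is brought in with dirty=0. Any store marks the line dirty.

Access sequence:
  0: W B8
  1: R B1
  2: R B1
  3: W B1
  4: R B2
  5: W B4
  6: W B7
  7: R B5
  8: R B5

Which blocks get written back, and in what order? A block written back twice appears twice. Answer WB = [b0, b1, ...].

WB = [8, 1, 4]

0: W B8 -> L2 miss  d=D]
1: R B1 -> L1 miss  d=-]
2: R B1 -> L1 hit  d=-]
3: W B1 -> L1 hit  d=D]
4: R B2 -> L2 miss wb->B8  d=-]
5: W B4 -> L1 miss wb->B1  d=D]
6: W B7 -> L1 miss wb->B4  d=D]
7: R B5 -> L2 miss  d=-]
8: R B5 -> L2 hit  d=-]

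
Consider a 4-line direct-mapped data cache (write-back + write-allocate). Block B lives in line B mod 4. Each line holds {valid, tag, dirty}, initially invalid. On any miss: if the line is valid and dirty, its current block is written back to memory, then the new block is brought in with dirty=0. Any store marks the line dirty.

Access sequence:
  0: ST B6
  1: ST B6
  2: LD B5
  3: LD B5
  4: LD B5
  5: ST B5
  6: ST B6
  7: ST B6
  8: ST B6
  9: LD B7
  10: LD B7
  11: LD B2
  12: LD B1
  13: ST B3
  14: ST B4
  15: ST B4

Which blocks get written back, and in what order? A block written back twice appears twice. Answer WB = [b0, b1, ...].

WB = [6, 5]

  0 | W B6 → L2 miss [D]
  1 | W B6 → L2 hit [D]
  2 | R B5 → L1 miss [-]
  3 | R B5 → L1 hit [-]
  4 | R B5 → L1 hit [-]
  5 | W B5 → L1 hit [D]
  6 | W B6 → L2 hit [D]
  7 | W B6 → L2 hit [D]
  8 | W B6 → L2 hit [D]
  9 | R B7 → L3 miss [-]
  10 | R B7 → L3 hit [-]
  11 | R B2 → L2 miss wb→B6 [-]
  12 | R B1 → L1 miss wb→B5 [-]
  13 | W B3 → L3 miss [D]
  14 | W B4 → L0 miss [D]
  15 | W B4 → L0 hit [D]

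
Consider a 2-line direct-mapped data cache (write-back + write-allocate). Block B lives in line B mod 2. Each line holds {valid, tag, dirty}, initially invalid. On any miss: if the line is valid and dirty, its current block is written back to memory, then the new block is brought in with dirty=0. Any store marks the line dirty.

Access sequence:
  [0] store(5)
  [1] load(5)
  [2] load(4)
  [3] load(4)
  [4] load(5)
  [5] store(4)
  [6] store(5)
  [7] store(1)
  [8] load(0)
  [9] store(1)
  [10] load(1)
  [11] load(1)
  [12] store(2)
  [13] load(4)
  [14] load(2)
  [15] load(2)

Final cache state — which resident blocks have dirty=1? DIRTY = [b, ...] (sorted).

DIRTY = [1]

0: W B5 → L1 miss [D]
1: R B5 → L1 hit [D]
2: R B4 → L0 miss [-]
3: R B4 → L0 hit [-]
4: R B5 → L1 hit [D]
5: W B4 → L0 hit [D]
6: W B5 → L1 hit [D]
7: W B1 → L1 miss wb→B5 [D]
8: R B0 → L0 miss wb→B4 [-]
9: W B1 → L1 hit [D]
10: R B1 → L1 hit [D]
11: R B1 → L1 hit [D]
12: W B2 → L0 miss [D]
13: R B4 → L0 miss wb→B2 [-]
14: R B2 → L0 miss [-]
15: R B2 → L0 hit [-]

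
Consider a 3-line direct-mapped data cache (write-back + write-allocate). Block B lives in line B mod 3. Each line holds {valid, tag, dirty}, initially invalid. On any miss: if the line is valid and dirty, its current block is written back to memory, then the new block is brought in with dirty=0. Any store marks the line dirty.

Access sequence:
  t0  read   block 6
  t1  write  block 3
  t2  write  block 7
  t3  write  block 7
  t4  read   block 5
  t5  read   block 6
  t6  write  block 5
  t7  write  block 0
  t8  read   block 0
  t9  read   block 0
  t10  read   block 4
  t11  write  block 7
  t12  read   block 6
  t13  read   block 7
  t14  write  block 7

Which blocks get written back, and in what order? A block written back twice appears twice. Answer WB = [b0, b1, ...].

WB = [3, 7, 0]

0: R B6 → L0 miss [-]
1: W B3 → L0 miss [D]
2: W B7 → L1 miss [D]
3: W B7 → L1 hit [D]
4: R B5 → L2 miss [-]
5: R B6 → L0 miss wb→B3 [-]
6: W B5 → L2 hit [D]
7: W B0 → L0 miss [D]
8: R B0 → L0 hit [D]
9: R B0 → L0 hit [D]
10: R B4 → L1 miss wb→B7 [-]
11: W B7 → L1 miss [D]
12: R B6 → L0 miss wb→B0 [-]
13: R B7 → L1 hit [D]
14: W B7 → L1 hit [D]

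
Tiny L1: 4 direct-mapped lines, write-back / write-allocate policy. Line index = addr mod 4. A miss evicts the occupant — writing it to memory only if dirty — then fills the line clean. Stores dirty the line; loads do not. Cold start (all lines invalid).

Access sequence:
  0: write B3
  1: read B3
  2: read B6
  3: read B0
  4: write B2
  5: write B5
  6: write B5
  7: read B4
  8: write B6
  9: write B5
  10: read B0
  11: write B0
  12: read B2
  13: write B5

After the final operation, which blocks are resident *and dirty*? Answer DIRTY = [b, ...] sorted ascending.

0: W B3 -> L3 miss  d=D]
1: R B3 -> L3 hit  d=D]
2: R B6 -> L2 miss  d=-]
3: R B0 -> L0 miss  d=-]
4: W B2 -> L2 miss  d=D]
5: W B5 -> L1 miss  d=D]
6: W B5 -> L1 hit  d=D]
7: R B4 -> L0 miss  d=-]
8: W B6 -> L2 miss wb->B2  d=D]
9: W B5 -> L1 hit  d=D]
10: R B0 -> L0 miss  d=-]
11: W B0 -> L0 hit  d=D]
12: R B2 -> L2 miss wb->B6  d=-]
13: W B5 -> L1 hit  d=D]

DIRTY = [0, 3, 5]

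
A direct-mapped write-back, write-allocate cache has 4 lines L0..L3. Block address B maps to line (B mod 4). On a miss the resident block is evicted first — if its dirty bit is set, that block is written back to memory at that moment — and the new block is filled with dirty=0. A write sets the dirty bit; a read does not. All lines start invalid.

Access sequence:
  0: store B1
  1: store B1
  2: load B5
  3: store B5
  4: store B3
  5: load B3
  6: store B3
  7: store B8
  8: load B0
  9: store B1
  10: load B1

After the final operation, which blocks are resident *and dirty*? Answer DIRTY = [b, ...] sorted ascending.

DIRTY = [1, 3]

0: W B1 → L1 miss [D]
1: W B1 → L1 hit [D]
2: R B5 → L1 miss wb→B1 [-]
3: W B5 → L1 hit [D]
4: W B3 → L3 miss [D]
5: R B3 → L3 hit [D]
6: W B3 → L3 hit [D]
7: W B8 → L0 miss [D]
8: R B0 → L0 miss wb→B8 [-]
9: W B1 → L1 miss wb→B5 [D]
10: R B1 → L1 hit [D]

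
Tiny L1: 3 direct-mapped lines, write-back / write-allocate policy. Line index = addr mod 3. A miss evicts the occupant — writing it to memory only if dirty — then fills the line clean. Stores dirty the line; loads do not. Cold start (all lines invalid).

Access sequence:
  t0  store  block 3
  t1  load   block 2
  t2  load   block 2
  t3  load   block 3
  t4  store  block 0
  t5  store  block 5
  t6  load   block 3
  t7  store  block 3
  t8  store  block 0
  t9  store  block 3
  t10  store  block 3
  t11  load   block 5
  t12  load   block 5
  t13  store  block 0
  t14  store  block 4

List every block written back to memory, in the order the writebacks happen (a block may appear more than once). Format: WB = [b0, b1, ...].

WB = [3, 0, 3, 0, 3]

  0 | W B3 → L0 miss [D]
  1 | R B2 → L2 miss [-]
  2 | R B2 → L2 hit [-]
  3 | R B3 → L0 hit [D]
  4 | W B0 → L0 miss wb→B3 [D]
  5 | W B5 → L2 miss [D]
  6 | R B3 → L0 miss wb→B0 [-]
  7 | W B3 → L0 hit [D]
  8 | W B0 → L0 miss wb→B3 [D]
  9 | W B3 → L0 miss wb→B0 [D]
  10 | W B3 → L0 hit [D]
  11 | R B5 → L2 hit [D]
  12 | R B5 → L2 hit [D]
  13 | W B0 → L0 miss wb→B3 [D]
  14 | W B4 → L1 miss [D]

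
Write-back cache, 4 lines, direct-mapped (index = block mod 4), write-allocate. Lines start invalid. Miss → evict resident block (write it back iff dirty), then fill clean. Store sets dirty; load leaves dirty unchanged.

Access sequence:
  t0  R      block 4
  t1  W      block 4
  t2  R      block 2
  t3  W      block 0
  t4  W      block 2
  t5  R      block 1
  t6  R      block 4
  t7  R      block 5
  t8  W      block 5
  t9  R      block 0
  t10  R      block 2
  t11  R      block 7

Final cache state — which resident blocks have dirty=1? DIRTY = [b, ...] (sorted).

DIRTY = [2, 5]

0: R B4 -> L0 miss  d=-]
1: W B4 -> L0 hit  d=D]
2: R B2 -> L2 miss  d=-]
3: W B0 -> L0 miss wb->B4  d=D]
4: W B2 -> L2 hit  d=D]
5: R B1 -> L1 miss  d=-]
6: R B4 -> L0 miss wb->B0  d=-]
7: R B5 -> L1 miss  d=-]
8: W B5 -> L1 hit  d=D]
9: R B0 -> L0 miss  d=-]
10: R B2 -> L2 hit  d=D]
11: R B7 -> L3 miss  d=-]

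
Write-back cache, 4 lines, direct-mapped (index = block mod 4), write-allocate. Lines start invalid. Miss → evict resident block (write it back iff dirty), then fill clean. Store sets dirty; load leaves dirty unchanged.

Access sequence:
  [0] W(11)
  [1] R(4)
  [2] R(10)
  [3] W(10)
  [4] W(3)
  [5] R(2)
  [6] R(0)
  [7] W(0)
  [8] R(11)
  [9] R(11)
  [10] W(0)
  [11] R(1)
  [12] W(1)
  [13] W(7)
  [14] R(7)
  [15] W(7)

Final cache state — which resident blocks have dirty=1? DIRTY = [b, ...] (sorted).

  0 | W B11 → L3 miss [D]
  1 | R B4 → L0 miss [-]
  2 | R B10 → L2 miss [-]
  3 | W B10 → L2 hit [D]
  4 | W B3 → L3 miss wb→B11 [D]
  5 | R B2 → L2 miss wb→B10 [-]
  6 | R B0 → L0 miss [-]
  7 | W B0 → L0 hit [D]
  8 | R B11 → L3 miss wb→B3 [-]
  9 | R B11 → L3 hit [-]
  10 | W B0 → L0 hit [D]
  11 | R B1 → L1 miss [-]
  12 | W B1 → L1 hit [D]
  13 | W B7 → L3 miss [D]
  14 | R B7 → L3 hit [D]
  15 | W B7 → L3 hit [D]

DIRTY = [0, 1, 7]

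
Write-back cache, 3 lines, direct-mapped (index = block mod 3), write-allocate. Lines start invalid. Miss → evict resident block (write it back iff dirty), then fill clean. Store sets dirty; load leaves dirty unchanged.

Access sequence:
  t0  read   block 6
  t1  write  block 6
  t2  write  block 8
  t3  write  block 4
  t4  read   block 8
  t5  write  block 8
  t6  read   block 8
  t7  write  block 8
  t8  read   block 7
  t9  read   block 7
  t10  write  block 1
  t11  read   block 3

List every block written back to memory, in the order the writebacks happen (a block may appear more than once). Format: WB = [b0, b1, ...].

WB = [4, 6]

0: R B6 → L0 miss [-]
1: W B6 → L0 hit [D]
2: W B8 → L2 miss [D]
3: W B4 → L1 miss [D]
4: R B8 → L2 hit [D]
5: W B8 → L2 hit [D]
6: R B8 → L2 hit [D]
7: W B8 → L2 hit [D]
8: R B7 → L1 miss wb→B4 [-]
9: R B7 → L1 hit [-]
10: W B1 → L1 miss [D]
11: R B3 → L0 miss wb→B6 [-]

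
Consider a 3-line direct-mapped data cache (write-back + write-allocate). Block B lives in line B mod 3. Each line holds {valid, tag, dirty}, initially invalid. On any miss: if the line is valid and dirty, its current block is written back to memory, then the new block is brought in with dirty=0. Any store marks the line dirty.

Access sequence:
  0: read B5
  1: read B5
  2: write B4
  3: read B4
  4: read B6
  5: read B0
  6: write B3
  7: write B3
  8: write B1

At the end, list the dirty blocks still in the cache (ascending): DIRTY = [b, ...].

0: R B5 -> L2 miss  d=-]
1: R B5 -> L2 hit  d=-]
2: W B4 -> L1 miss  d=D]
3: R B4 -> L1 hit  d=D]
4: R B6 -> L0 miss  d=-]
5: R B0 -> L0 miss  d=-]
6: W B3 -> L0 miss  d=D]
7: W B3 -> L0 hit  d=D]
8: W B1 -> L1 miss wb->B4  d=D]

DIRTY = [1, 3]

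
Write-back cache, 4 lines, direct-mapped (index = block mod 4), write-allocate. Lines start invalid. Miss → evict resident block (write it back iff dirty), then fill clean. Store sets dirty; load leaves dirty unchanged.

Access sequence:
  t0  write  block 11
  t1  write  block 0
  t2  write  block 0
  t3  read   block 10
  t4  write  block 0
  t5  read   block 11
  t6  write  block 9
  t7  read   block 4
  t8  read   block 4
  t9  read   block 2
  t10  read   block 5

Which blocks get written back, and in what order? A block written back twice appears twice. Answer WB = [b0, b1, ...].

WB = [0, 9]

0: W B11 -> L3 miss  d=D]
1: W B0 -> L0 miss  d=D]
2: W B0 -> L0 hit  d=D]
3: R B10 -> L2 miss  d=-]
4: W B0 -> L0 hit  d=D]
5: R B11 -> L3 hit  d=D]
6: W B9 -> L1 miss  d=D]
7: R B4 -> L0 miss wb->B0  d=-]
8: R B4 -> L0 hit  d=-]
9: R B2 -> L2 miss  d=-]
10: R B5 -> L1 miss wb->B9  d=-]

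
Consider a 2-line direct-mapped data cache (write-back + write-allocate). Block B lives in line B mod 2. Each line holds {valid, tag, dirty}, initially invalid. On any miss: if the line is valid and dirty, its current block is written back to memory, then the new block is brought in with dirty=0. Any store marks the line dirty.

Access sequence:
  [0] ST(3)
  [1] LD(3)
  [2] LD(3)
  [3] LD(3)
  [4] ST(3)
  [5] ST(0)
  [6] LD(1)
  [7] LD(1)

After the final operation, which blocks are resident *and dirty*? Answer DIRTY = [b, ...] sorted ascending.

DIRTY = [0]

0: W B3 → L1 miss [D]
1: R B3 → L1 hit [D]
2: R B3 → L1 hit [D]
3: R B3 → L1 hit [D]
4: W B3 → L1 hit [D]
5: W B0 → L0 miss [D]
6: R B1 → L1 miss wb→B3 [-]
7: R B1 → L1 hit [-]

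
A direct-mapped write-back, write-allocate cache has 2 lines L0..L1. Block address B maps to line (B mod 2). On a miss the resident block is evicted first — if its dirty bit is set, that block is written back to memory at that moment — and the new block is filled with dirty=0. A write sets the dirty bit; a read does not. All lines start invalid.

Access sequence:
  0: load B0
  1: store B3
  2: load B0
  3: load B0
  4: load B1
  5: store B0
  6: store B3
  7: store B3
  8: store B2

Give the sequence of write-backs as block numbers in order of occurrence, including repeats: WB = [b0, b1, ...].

0: R B0 → L0 miss [-]
1: W B3 → L1 miss [D]
2: R B0 → L0 hit [-]
3: R B0 → L0 hit [-]
4: R B1 → L1 miss wb→B3 [-]
5: W B0 → L0 hit [D]
6: W B3 → L1 miss [D]
7: W B3 → L1 hit [D]
8: W B2 → L0 miss wb→B0 [D]

WB = [3, 0]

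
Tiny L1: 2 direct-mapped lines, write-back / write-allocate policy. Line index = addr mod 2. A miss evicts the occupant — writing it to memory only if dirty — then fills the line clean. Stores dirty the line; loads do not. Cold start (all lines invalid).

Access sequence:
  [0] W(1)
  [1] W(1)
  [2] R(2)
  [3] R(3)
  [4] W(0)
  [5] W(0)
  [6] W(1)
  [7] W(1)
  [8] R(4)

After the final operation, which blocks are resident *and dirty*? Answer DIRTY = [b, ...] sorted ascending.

0: W B1 → L1 miss [D]
1: W B1 → L1 hit [D]
2: R B2 → L0 miss [-]
3: R B3 → L1 miss wb→B1 [-]
4: W B0 → L0 miss [D]
5: W B0 → L0 hit [D]
6: W B1 → L1 miss [D]
7: W B1 → L1 hit [D]
8: R B4 → L0 miss wb→B0 [-]

DIRTY = [1]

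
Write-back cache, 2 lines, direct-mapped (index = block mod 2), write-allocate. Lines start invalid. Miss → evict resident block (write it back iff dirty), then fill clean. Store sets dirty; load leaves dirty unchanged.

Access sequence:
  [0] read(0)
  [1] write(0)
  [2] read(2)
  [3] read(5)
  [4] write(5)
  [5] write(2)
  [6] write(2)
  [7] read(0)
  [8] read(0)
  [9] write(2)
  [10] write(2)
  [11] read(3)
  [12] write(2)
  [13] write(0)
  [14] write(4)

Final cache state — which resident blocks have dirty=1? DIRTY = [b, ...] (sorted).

  0 | R B0 → L0 miss [-]
  1 | W B0 → L0 hit [D]
  2 | R B2 → L0 miss wb→B0 [-]
  3 | R B5 → L1 miss [-]
  4 | W B5 → L1 hit [D]
  5 | W B2 → L0 hit [D]
  6 | W B2 → L0 hit [D]
  7 | R B0 → L0 miss wb→B2 [-]
  8 | R B0 → L0 hit [-]
  9 | W B2 → L0 miss [D]
  10 | W B2 → L0 hit [D]
  11 | R B3 → L1 miss wb→B5 [-]
  12 | W B2 → L0 hit [D]
  13 | W B0 → L0 miss wb→B2 [D]
  14 | W B4 → L0 miss wb→B0 [D]

DIRTY = [4]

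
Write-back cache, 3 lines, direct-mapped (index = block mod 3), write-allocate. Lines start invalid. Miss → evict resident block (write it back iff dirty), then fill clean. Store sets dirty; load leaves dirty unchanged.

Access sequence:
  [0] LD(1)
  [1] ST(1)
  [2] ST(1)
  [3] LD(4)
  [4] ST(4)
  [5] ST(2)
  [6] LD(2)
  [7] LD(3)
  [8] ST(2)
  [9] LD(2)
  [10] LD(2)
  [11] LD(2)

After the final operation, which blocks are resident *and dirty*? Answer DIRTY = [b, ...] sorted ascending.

DIRTY = [2, 4]

  0 | R B1 → L1 miss [-]
  1 | W B1 → L1 hit [D]
  2 | W B1 → L1 hit [D]
  3 | R B4 → L1 miss wb→B1 [-]
  4 | W B4 → L1 hit [D]
  5 | W B2 → L2 miss [D]
  6 | R B2 → L2 hit [D]
  7 | R B3 → L0 miss [-]
  8 | W B2 → L2 hit [D]
  9 | R B2 → L2 hit [D]
  10 | R B2 → L2 hit [D]
  11 | R B2 → L2 hit [D]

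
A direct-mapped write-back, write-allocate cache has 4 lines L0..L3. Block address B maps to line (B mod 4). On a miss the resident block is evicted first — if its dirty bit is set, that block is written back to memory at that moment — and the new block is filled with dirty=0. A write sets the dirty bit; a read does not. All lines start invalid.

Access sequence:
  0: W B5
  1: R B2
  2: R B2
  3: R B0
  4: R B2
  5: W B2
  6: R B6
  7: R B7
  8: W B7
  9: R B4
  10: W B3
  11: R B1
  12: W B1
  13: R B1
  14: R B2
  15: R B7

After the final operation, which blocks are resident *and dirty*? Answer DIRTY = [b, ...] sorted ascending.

0: W B5 -> L1 miss  d=D]
1: R B2 -> L2 miss  d=-]
2: R B2 -> L2 hit  d=-]
3: R B0 -> L0 miss  d=-]
4: R B2 -> L2 hit  d=-]
5: W B2 -> L2 hit  d=D]
6: R B6 -> L2 miss wb->B2  d=-]
7: R B7 -> L3 miss  d=-]
8: W B7 -> L3 hit  d=D]
9: R B4 -> L0 miss  d=-]
10: W B3 -> L3 miss wb->B7  d=D]
11: R B1 -> L1 miss wb->B5  d=-]
12: W B1 -> L1 hit  d=D]
13: R B1 -> L1 hit  d=D]
14: R B2 -> L2 miss  d=-]
15: R B7 -> L3 miss wb->B3  d=-]

DIRTY = [1]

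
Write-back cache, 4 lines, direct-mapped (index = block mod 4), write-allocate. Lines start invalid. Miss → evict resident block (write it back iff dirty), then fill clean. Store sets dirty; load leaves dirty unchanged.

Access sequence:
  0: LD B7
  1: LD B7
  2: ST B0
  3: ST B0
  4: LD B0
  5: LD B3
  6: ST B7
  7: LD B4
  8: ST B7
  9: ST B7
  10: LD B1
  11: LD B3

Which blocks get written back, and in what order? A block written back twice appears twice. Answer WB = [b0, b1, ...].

0: R B7 -> L3 miss  d=-]
1: R B7 -> L3 hit  d=-]
2: W B0 -> L0 miss  d=D]
3: W B0 -> L0 hit  d=D]
4: R B0 -> L0 hit  d=D]
5: R B3 -> L3 miss  d=-]
6: W B7 -> L3 miss  d=D]
7: R B4 -> L0 miss wb->B0  d=-]
8: W B7 -> L3 hit  d=D]
9: W B7 -> L3 hit  d=D]
10: R B1 -> L1 miss  d=-]
11: R B3 -> L3 miss wb->B7  d=-]

WB = [0, 7]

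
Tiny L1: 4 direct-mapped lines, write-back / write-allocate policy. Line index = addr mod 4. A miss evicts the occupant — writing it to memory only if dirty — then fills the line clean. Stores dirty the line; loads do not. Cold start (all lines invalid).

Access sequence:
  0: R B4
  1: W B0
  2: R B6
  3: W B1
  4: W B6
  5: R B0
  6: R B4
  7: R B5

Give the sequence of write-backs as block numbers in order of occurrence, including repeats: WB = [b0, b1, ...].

WB = [0, 1]

0: R B4 -> L0 miss  d=-]
1: W B0 -> L0 miss  d=D]
2: R B6 -> L2 miss  d=-]
3: W B1 -> L1 miss  d=D]
4: W B6 -> L2 hit  d=D]
5: R B0 -> L0 hit  d=D]
6: R B4 -> L0 miss wb->B0  d=-]
7: R B5 -> L1 miss wb->B1  d=-]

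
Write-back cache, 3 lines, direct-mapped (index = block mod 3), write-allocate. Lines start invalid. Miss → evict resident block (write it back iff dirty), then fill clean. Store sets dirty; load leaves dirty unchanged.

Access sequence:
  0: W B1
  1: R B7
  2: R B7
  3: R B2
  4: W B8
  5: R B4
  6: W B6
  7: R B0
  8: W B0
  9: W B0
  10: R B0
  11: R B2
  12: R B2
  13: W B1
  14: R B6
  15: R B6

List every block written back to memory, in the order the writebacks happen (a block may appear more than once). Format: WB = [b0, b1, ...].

WB = [1, 6, 8, 0]

0: W B1 -> L1 miss  d=D]
1: R B7 -> L1 miss wb->B1  d=-]
2: R B7 -> L1 hit  d=-]
3: R B2 -> L2 miss  d=-]
4: W B8 -> L2 miss  d=D]
5: R B4 -> L1 miss  d=-]
6: W B6 -> L0 miss  d=D]
7: R B0 -> L0 miss wb->B6  d=-]
8: W B0 -> L0 hit  d=D]
9: W B0 -> L0 hit  d=D]
10: R B0 -> L0 hit  d=D]
11: R B2 -> L2 miss wb->B8  d=-]
12: R B2 -> L2 hit  d=-]
13: W B1 -> L1 miss  d=D]
14: R B6 -> L0 miss wb->B0  d=-]
15: R B6 -> L0 hit  d=-]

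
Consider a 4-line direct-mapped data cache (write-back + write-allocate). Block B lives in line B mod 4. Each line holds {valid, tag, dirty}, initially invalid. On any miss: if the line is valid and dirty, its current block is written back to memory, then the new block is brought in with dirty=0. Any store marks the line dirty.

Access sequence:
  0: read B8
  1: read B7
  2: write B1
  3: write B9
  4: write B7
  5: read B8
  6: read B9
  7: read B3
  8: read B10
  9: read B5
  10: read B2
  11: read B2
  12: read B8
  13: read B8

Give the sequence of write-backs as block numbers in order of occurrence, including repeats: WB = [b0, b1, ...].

0: R B8 → L0 miss [-]
1: R B7 → L3 miss [-]
2: W B1 → L1 miss [D]
3: W B9 → L1 miss wb→B1 [D]
4: W B7 → L3 hit [D]
5: R B8 → L0 hit [-]
6: R B9 → L1 hit [D]
7: R B3 → L3 miss wb→B7 [-]
8: R B10 → L2 miss [-]
9: R B5 → L1 miss wb→B9 [-]
10: R B2 → L2 miss [-]
11: R B2 → L2 hit [-]
12: R B8 → L0 hit [-]
13: R B8 → L0 hit [-]

WB = [1, 7, 9]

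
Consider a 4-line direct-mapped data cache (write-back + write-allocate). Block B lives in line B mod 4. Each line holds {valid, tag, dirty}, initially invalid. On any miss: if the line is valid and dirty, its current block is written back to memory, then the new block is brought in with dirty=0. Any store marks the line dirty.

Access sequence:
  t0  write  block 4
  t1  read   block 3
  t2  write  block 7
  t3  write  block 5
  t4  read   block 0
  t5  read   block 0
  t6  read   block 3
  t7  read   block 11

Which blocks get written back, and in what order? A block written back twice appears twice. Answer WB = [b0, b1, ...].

WB = [4, 7]

0: W B4 -> L0 miss  d=D]
1: R B3 -> L3 miss  d=-]
2: W B7 -> L3 miss  d=D]
3: W B5 -> L1 miss  d=D]
4: R B0 -> L0 miss wb->B4  d=-]
5: R B0 -> L0 hit  d=-]
6: R B3 -> L3 miss wb->B7  d=-]
7: R B11 -> L3 miss  d=-]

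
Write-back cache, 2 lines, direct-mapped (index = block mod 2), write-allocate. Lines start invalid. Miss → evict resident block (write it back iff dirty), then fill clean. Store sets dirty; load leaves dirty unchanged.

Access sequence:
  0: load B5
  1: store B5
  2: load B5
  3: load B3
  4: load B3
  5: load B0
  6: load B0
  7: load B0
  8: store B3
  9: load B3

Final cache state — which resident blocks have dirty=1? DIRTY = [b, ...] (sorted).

DIRTY = [3]

0: R B5 → L1 miss [-]
1: W B5 → L1 hit [D]
2: R B5 → L1 hit [D]
3: R B3 → L1 miss wb→B5 [-]
4: R B3 → L1 hit [-]
5: R B0 → L0 miss [-]
6: R B0 → L0 hit [-]
7: R B0 → L0 hit [-]
8: W B3 → L1 hit [D]
9: R B3 → L1 hit [D]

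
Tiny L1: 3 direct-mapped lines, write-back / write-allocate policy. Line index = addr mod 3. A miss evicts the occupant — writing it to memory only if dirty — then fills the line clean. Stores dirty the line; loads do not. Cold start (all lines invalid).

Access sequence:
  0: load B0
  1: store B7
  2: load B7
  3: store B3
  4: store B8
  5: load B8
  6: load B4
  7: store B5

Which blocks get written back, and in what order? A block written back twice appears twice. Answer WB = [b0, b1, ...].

  0 | R B0 → L0 miss [-]
  1 | W B7 → L1 miss [D]
  2 | R B7 → L1 hit [D]
  3 | W B3 → L0 miss [D]
  4 | W B8 → L2 miss [D]
  5 | R B8 → L2 hit [D]
  6 | R B4 → L1 miss wb→B7 [-]
  7 | W B5 → L2 miss wb→B8 [D]

WB = [7, 8]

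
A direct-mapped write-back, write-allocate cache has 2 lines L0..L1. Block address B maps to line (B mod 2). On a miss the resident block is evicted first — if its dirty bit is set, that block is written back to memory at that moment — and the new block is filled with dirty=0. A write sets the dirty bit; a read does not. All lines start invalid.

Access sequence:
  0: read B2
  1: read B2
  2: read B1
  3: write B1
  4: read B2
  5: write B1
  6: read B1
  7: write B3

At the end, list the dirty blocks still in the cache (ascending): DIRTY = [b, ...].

DIRTY = [3]

0: R B2 → L0 miss [-]
1: R B2 → L0 hit [-]
2: R B1 → L1 miss [-]
3: W B1 → L1 hit [D]
4: R B2 → L0 hit [-]
5: W B1 → L1 hit [D]
6: R B1 → L1 hit [D]
7: W B3 → L1 miss wb→B1 [D]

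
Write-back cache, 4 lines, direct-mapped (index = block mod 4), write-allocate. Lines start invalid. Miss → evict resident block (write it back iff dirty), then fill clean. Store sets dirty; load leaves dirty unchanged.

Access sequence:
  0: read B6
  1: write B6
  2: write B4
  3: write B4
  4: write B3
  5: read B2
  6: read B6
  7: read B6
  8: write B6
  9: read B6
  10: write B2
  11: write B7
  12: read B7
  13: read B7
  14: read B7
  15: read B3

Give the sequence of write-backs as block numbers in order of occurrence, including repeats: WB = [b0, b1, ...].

WB = [6, 6, 3, 7]

0: R B6 -> L2 miss  d=-]
1: W B6 -> L2 hit  d=D]
2: W B4 -> L0 miss  d=D]
3: W B4 -> L0 hit  d=D]
4: W B3 -> L3 miss  d=D]
5: R B2 -> L2 miss wb->B6  d=-]
6: R B6 -> L2 miss  d=-]
7: R B6 -> L2 hit  d=-]
8: W B6 -> L2 hit  d=D]
9: R B6 -> L2 hit  d=D]
10: W B2 -> L2 miss wb->B6  d=D]
11: W B7 -> L3 miss wb->B3  d=D]
12: R B7 -> L3 hit  d=D]
13: R B7 -> L3 hit  d=D]
14: R B7 -> L3 hit  d=D]
15: R B3 -> L3 miss wb->B7  d=-]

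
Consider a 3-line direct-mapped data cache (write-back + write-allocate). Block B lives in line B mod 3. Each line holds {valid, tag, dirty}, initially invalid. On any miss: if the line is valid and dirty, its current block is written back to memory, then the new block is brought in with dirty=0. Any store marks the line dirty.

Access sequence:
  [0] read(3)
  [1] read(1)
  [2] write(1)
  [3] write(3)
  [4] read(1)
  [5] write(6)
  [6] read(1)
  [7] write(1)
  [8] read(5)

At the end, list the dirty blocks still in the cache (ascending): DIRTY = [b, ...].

DIRTY = [1, 6]

  0 | R B3 → L0 miss [-]
  1 | R B1 → L1 miss [-]
  2 | W B1 → L1 hit [D]
  3 | W B3 → L0 hit [D]
  4 | R B1 → L1 hit [D]
  5 | W B6 → L0 miss wb→B3 [D]
  6 | R B1 → L1 hit [D]
  7 | W B1 → L1 hit [D]
  8 | R B5 → L2 miss [-]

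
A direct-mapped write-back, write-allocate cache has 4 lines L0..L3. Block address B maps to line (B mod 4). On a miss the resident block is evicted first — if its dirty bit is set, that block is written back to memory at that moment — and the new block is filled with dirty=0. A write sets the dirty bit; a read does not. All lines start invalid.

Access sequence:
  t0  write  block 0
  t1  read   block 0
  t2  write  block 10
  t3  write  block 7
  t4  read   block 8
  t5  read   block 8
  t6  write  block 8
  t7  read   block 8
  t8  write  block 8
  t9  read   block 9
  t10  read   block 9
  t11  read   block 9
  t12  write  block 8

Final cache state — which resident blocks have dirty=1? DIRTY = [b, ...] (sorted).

DIRTY = [7, 8, 10]

0: W B0 -> L0 miss  d=D]
1: R B0 -> L0 hit  d=D]
2: W B10 -> L2 miss  d=D]
3: W B7 -> L3 miss  d=D]
4: R B8 -> L0 miss wb->B0  d=-]
5: R B8 -> L0 hit  d=-]
6: W B8 -> L0 hit  d=D]
7: R B8 -> L0 hit  d=D]
8: W B8 -> L0 hit  d=D]
9: R B9 -> L1 miss  d=-]
10: R B9 -> L1 hit  d=-]
11: R B9 -> L1 hit  d=-]
12: W B8 -> L0 hit  d=D]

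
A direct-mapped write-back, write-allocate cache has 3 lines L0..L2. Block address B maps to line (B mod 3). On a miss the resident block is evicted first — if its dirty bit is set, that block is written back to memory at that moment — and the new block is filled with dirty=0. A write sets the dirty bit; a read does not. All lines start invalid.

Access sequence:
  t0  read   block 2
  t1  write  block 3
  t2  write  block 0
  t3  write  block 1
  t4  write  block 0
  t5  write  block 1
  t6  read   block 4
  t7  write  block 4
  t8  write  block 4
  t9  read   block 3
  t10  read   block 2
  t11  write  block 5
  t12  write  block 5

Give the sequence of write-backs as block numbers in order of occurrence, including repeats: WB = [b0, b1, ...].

WB = [3, 1, 0]

0: R B2 -> L2 miss  d=-]
1: W B3 -> L0 miss  d=D]
2: W B0 -> L0 miss wb->B3  d=D]
3: W B1 -> L1 miss  d=D]
4: W B0 -> L0 hit  d=D]
5: W B1 -> L1 hit  d=D]
6: R B4 -> L1 miss wb->B1  d=-]
7: W B4 -> L1 hit  d=D]
8: W B4 -> L1 hit  d=D]
9: R B3 -> L0 miss wb->B0  d=-]
10: R B2 -> L2 hit  d=-]
11: W B5 -> L2 miss  d=D]
12: W B5 -> L2 hit  d=D]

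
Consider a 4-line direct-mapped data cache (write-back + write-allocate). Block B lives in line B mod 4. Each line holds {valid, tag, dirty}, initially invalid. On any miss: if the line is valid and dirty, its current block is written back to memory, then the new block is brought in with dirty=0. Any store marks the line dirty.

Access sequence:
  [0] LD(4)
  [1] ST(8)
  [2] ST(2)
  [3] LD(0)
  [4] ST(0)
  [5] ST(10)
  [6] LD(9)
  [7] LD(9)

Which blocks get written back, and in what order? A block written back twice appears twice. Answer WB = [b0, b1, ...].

WB = [8, 2]

0: R B4 -> L0 miss  d=-]
1: W B8 -> L0 miss  d=D]
2: W B2 -> L2 miss  d=D]
3: R B0 -> L0 miss wb->B8  d=-]
4: W B0 -> L0 hit  d=D]
5: W B10 -> L2 miss wb->B2  d=D]
6: R B9 -> L1 miss  d=-]
7: R B9 -> L1 hit  d=-]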